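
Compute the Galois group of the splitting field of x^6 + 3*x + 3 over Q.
The polynomial f is an irreducible sextic over Q, so G = Gal(f/Q) is one of the 16 transitive subgroups 6T1, ..., 6T16 of S_6. The discriminant of f is -9059283, which is not a perfect square, so G is not contained in A_6. The transitive groups of degree 6 not contained in A_6 are: C_6 (6T1, order 6), S_3 (6T2, order 6), D_6 (6T3, order 12), C_3 x S_3 (6T5, order 18), A_4 x C_2 (6T6, order 24), S_4 (6T8, order 24), S_3 x S_3 (6T9, order 36), S_4 x C_2 (6T11, order 48), (S_3 x S_3) : C_2 (6T13, order 72), PGL(2,5) (6T14, order 120), S_6 (6T16, order 720). By Dedekind's theorem, for a prime p not dividing disc(f) the degrees of the irreducible factors of f mod p form the cycle type of an element of G. Factoring f modulo the 28 such primes p <= 127 (skipping 3, 17, 43, which divide the discriminant), each new pattern first appears at: mod 2: f = (x^6 + x + 1), pattern 6; mod 7: f = (x + 6)(x^2 + 3x + 6)(x^3 + 5x^2 + x + 3), pattern 3+2+1; mod 11: f = (x^2 + 2x + 2)(x^4 + 9x^3 + 2x^2 + 7), pattern 4+2; mod 13: f = (x + 5)(x + 10)(x^2 + x + 3)(x^2 + 10x + 6), pattern 2+2+1+1; mod 61: f = (x + 2)(x + 4)(x + 10)(x + 21)(x^2 + 24x + 50), pattern 2+1+1+1+1; mod 97: f = (x + 10)(x + 12)(x + 49)(x^3 + 26x^2 + 60x + 34), pattern 3+1+1+1; mod 113: f = (x^2 + 4x + 10)(x^2 + 45x + 105)(x^2 + 64x + 72), pattern 2+2+2; mod 127: f = (x^3 + 39x^2 + 18x + 106)(x^3 + 88x^2 + 106x + 18), pattern 3+3. No other pattern occurs in this range, so the set of observed cycle types is {6, 3+2+1, 4+2, 2+2+1+1, 2+1+1+1+1, 3+1+1+1, 2+2+2, 3+3}. The candidates containing elements of all these cycle types are (S_3 x S_3) : C_2 (6T13) of order 72, S_6 (6T16) of order 720; the others are excluded. The observed types are precisely the cycle types that occur in (S_3 x S_3) : C_2 (6T13) (apart from the identity). Each of the other remaining candidates has further cycle types, and by the Chebotarev density theorem the matching factorization patterns would occur for a proportion of primes equal to their share of the group: S_6 (6T16) additionally contains elements of type 5+1, 4+1+1 (234 of its 720 elements, about 32% of primes). None of the 28 primes tested shows any such pattern (for each of these groups the chance of that is below 10^-4), which rules them out. Hence G = (S_3 x S_3) : C_2 (6T13), of order 72.

(S_3 x S_3) : C_2, the group 6T13 of order 72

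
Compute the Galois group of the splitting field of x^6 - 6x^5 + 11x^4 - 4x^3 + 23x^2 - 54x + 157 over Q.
The polynomial f is an irreducible sextic over Q, so G = Gal(f/Q) is one of the 16 transitive subgroups 6T1, ..., 6T16 of S_6. The discriminant of f is -5497558138880000, which is not a perfect square, so G is not contained in A_6. The transitive groups of degree 6 not contained in A_6 are: C_6 (6T1, order 6), S_3 (6T2, order 6), D_6 (6T3, order 12), C_3 x S_3 (6T5, order 18), A_4 x C_2 (6T6, order 24), S_4 (6T8, order 24), S_3 x S_3 (6T9, order 36), S_4 x C_2 (6T11, order 48), (S_3 x S_3) : C_2 (6T13, order 72), PGL(2,5) (6T14, order 120), S_6 (6T16, order 720). By Dedekind's theorem, for a prime p not dividing disc(f) the degrees of the irreducible factors of f mod p form the cycle type of an element of G. Factoring f modulo the 22 such primes p <= 89 (skipping 2, 5, which divide the discriminant), each new pattern first appears at: mod 3: f = (x^3 + x^2 + x + 2)(x^3 + 2x^2 + 2x + 2), pattern 3+3; mod 7: f = (x^2 + 2)(x^2 + 3x + 6)(x^2 + 5x + 2), pattern 2+2+2; mod 13: f = (x + 4)(x + 7)(x^4 + 9x^3 + x^2 + 6x + 7), pattern 4+1+1; mod 43: f = (x + 18)(x + 23)(x^2 + 41x + 17)(x^2 + 41x + 41), pattern 2+2+1+1. No other pattern occurs in this range, so the set of observed cycle types is {3+3, 2+2+2, 4+1+1, 2+2+1+1}. The candidates containing elements of all these cycle types are S_4 (6T8) of order 24, S_4 x C_2 (6T11) of order 48, PGL(2,5) (6T14) of order 120, S_6 (6T16) of order 720; the others are excluded. The observed types are precisely the cycle types that occur in S_4 (6T8) (apart from the identity). Each of the other remaining candidates has further cycle types, and by the Chebotarev density theorem the matching factorization patterns would occur for a proportion of primes equal to their share of the group: S_4 x C_2 (6T11) additionally contains elements of type 6, 4+2, 2+1+1+1+1 (17 of its 48 elements, about 35% of primes); PGL(2,5) (6T14) additionally contains elements of type 6, 5+1 (44 of its 120 elements, about 37% of primes); S_6 (6T16) additionally contains elements of type 6, 5+1, 4+2, 3+2+1, 3+1+1+1, 2+1+1+1+1 (529 of its 720 elements, about 73% of primes). None of the 22 primes tested shows any such pattern (for each of these groups the chance of that is below 10^-4), which rules them out. Hence G = S_4 (6T8), of order 24.

S_4 (order 24)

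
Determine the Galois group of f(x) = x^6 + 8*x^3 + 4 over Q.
The polynomial f is an irreducible sextic over Q, so G = Gal(f/Q) is one of the 16 transitive subgroups 6T1, ..., 6T16 of S_6. The discriminant of f is 1289945088, which is not a perfect square, so G is not contained in A_6. The transitive groups of degree 6 not contained in A_6 are: C_6 (6T1, order 6), S_3 (6T2, order 6), D_6 (6T3, order 12), C_3 x S_3 (6T5, order 18), A_4 x C_2 (6T6, order 24), S_4 (6T8, order 24), S_3 x S_3 (6T9, order 36), S_4 x C_2 (6T11, order 48), (S_3 x S_3) : C_2 (6T13, order 72), PGL(2,5) (6T14, order 120), S_6 (6T16, order 720). By Dedekind's theorem, for a prime p not dividing disc(f) the degrees of the irreducible factors of f mod p form the cycle type of an element of G. Factoring f modulo the 23 such primes p <= 97 (skipping 2, 3, which divide the discriminant), each new pattern first appears at: mod 5: f = (x^6 + 3x^3 + 4), pattern 6; mod 11: f = (x + 3)(x + 9)(x^2 + 2x + 4)(x^2 + 8x + 9), pattern 2+2+1+1; mod 13: f = (x + 4)(x + 10)(x + 12)(x^3 + 9), pattern 3+1+1+1; mod 31: f = (x^2 + 16x + 18)(x^2 + 18x + 16)(x^2 + 28x + 28), pattern 2+2+2; mod 97: f = (x^3 + 24)(x^3 + 81), pattern 3+3. No other pattern occurs in this range, so the set of observed cycle types is {6, 2+2+1+1, 3+1+1+1, 2+2+2, 3+3}. The candidates containing elements of all these cycle types are S_3 x S_3 (6T9) of order 36, (S_3 x S_3) : C_2 (6T13) of order 72, S_6 (6T16) of order 720; the others are excluded. The observed types are precisely the cycle types that occur in S_3 x S_3 (6T9) (apart from the identity). Each of the other remaining candidates has further cycle types, and by the Chebotarev density theorem the matching factorization patterns would occur for a proportion of primes equal to their share of the group: (S_3 x S_3) : C_2 (6T13) additionally contains elements of type 4+2, 3+2+1, 2+1+1+1+1 (36 of its 72 elements, about 50% of primes); S_6 (6T16) additionally contains elements of type 5+1, 4+2, 4+1+1, 3+2+1, 2+1+1+1+1 (459 of its 720 elements, about 64% of primes). None of the 23 primes tested shows any such pattern (for each of these groups the chance of that is below 10^-4), which rules them out. Hence G = S_3 x S_3 (6T9), of order 36.

S_3 x S_3 (also written G36-)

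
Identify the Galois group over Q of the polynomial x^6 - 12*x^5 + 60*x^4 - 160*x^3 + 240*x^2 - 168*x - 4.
The polynomial f is an irreducible sextic over Q, so G = Gal(f/Q) is one of the 16 transitive subgroups 6T1, ..., 6T16 of S_6. The discriminant of f is 746496000000 = 864000^2, a perfect square, so G is contained in A_6. The transitive groups of degree 6 contained in A_6 are: A_4 (6T4, order 12), S_4 (6T7, order 24), (C_3 x C_3) : C_4 (6T10, order 36), PSL(2,5) (6T12, order 60), A_6 (6T15, order 360). By Dedekind's theorem, for a prime p not dividing disc(f) the degrees of the irreducible factors of f mod p form the cycle type of an element of G. Factoring f modulo the 6 such primes p <= 23 (skipping 2, 3, 5, which divide the discriminant), each new pattern first appears at: mod 7: f = (x + 1)(x^5 + x^4 + 3x^3 + 5x^2 + 4x + 3), pattern 5+1; mod 23: f = (x + 5)(x + 10)(x + 19)(x^3 + x + 6), pattern 3+1+1+1. No other pattern occurs in this range, so the set of observed cycle types is {5+1, 3+1+1+1}. Among the candidates above, the only group containing elements of all these cycle types is A_6 (6T15) — each of A_4 (6T4), S_4 (6T7), (C_3 x C_3) : C_4 (6T10), PSL(2,5) (6T12) lacks at least one of them. Hence G = A_6 (6T15), of order 360.

6T15: A_6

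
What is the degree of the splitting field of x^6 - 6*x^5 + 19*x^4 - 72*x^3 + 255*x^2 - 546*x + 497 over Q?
48

The degree of the splitting field over Q equals the order of the Galois group, so first determine the group. The polynomial f is an irreducible sextic over Q, so G = Gal(f/Q) is one of the 16 transitive subgroups 6T1, ..., 6T16 of S_6. The discriminant of f is -64225280000, which is not a perfect square, so G is not contained in A_6. The transitive groups of degree 6 not contained in A_6 are: C_6 (6T1, order 6), S_3 (6T2, order 6), D_6 (6T3, order 12), C_3 x S_3 (6T5, order 18), A_4 x C_2 (6T6, order 24), S_4 (6T8, order 24), S_3 x S_3 (6T9, order 36), S_4 x C_2 (6T11, order 48), (S_3 x S_3) : C_2 (6T13, order 72), PGL(2,5) (6T14, order 120), S_6 (6T16, order 720). By Dedekind's theorem, for a prime p not dividing disc(f) the degrees of the irreducible factors of f mod p form the cycle type of an element of G. Factoring f modulo the 17 such primes p <= 71 (skipping 2, 5, 7, which divide the discriminant), each new pattern first appears at: mod 3: f = (x^3 + x^2 + x + 2)(x^3 + 2x^2 + x + 1), pattern 3+3; mod 13: f = (x^6 + 7x^5 + 6x^4 + 6x^3 + 8x^2 + 3), pattern 6; mod 19: f = (x^2 + 7x + 18)(x^4 + 6x^3 + 16x^2 + 12x + 16), pattern 4+2; mod 23: f = (x + 4)(x + 6)(x^4 + 7x^3 + 17x^2 + 4x + 14), pattern 4+1+1; mod 53: f = (x^2 + 12x + 34)(x^2 + 14x + 17)(x^2 + 21x + 49), pattern 2+2+2; mod 59: f = (x + 7)(x + 23)(x^2 + 31x + 44)(x^2 + 51x + 21), pattern 2+2+1+1; mod 71: f = (x)(x + 8)(x + 27)(x + 47)(x^2 + 54x + 49), pattern 2+1+1+1+1. No other pattern occurs in this range, so the set of observed cycle types is {3+3, 6, 4+2, 4+1+1, 2+2+2, 2+2+1+1, 2+1+1+1+1}. The candidates containing elements of all these cycle types are S_4 x C_2 (6T11) of order 48, S_6 (6T16) of order 720; the others are excluded. The observed types are precisely the cycle types that occur in S_4 x C_2 (6T11) (apart from the identity). Each of the other remaining candidates has further cycle types, and by the Chebotarev density theorem the matching factorization patterns would occur for a proportion of primes equal to their share of the group: S_6 (6T16) additionally contains elements of type 5+1, 3+2+1, 3+1+1+1 (304 of its 720 elements, about 42% of primes). None of the 17 primes tested shows any such pattern (for each of these groups the chance of that is below 10^-4), which rules them out. Hence G = S_4 x C_2 (6T11), of order 48. The Galois group S_4 x C_2 (6T11) has order 48, so the splitting field has degree 48 over Q.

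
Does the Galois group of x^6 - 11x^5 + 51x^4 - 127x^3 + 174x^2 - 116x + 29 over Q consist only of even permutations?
Yes

The polynomial is irreducible of degree 6 over Q. Its discriminant is 525625 = 725^2, a perfect square. A Galois group lies in the alternating group exactly when the discriminant is a square in Q, so the Galois group ((C_3 x C_3) : C_4) is contained in A_6.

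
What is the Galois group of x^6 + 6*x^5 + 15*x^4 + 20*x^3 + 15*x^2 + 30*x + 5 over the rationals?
The polynomial f is an irreducible sextic over Q, so G = Gal(f/Q) is one of the 16 transitive subgroups 6T1, ..., 6T16 of S_6. The discriminant of f is 746496000000 = 864000^2, a perfect square, so G is contained in A_6. The transitive groups of degree 6 contained in A_6 are: A_4 (6T4, order 12), S_4 (6T7, order 24), (C_3 x C_3) : C_4 (6T10, order 36), PSL(2,5) (6T12, order 60), A_6 (6T15, order 360). By Dedekind's theorem, for a prime p not dividing disc(f) the degrees of the irreducible factors of f mod p form the cycle type of an element of G. Factoring f modulo the 6 such primes p <= 23 (skipping 2, 3, 5, which divide the discriminant), each new pattern first appears at: mod 7: f = (x + 4)(x^5 + 2x^4 + 6x^2 + 5x + 3), pattern 5+1; mod 23: f = (x + 8)(x + 13)(x + 22)(x^3 + 9x^2 + 5x + 13), pattern 3+1+1+1. No other pattern occurs in this range, so the set of observed cycle types is {5+1, 3+1+1+1}. Among the candidates above, the only group containing elements of all these cycle types is A_6 (6T15) — each of A_4 (6T4), S_4 (6T7), (C_3 x C_3) : C_4 (6T10), PSL(2,5) (6T12) lacks at least one of them. Hence G = A_6 (6T15), of order 360.

A_6, the alternating group on 6 letters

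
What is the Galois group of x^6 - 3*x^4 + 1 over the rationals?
The polynomial f is an irreducible sextic over Q, so G = Gal(f/Q) is one of the 16 transitive subgroups 6T1, ..., 6T16 of S_6. The discriminant of f is -419904, which is not a perfect square, so G is not contained in A_6. The transitive groups of degree 6 not contained in A_6 are: C_6 (6T1, order 6), S_3 (6T2, order 6), D_6 (6T3, order 12), C_3 x S_3 (6T5, order 18), A_4 x C_2 (6T6, order 24), S_4 (6T8, order 24), S_3 x S_3 (6T9, order 36), S_4 x C_2 (6T11, order 48), (S_3 x S_3) : C_2 (6T13, order 72), PGL(2,5) (6T14, order 120), S_6 (6T16, order 720). By Dedekind's theorem, for a prime p not dividing disc(f) the degrees of the irreducible factors of f mod p form the cycle type of an element of G. Factoring f modulo the 33 such primes p <= 149 (skipping 2, 3, which divide the discriminant), each new pattern first appears at: mod 5: f = (x^3 + x^2 + 4x + 3)(x^3 + 4x^2 + 4x + 2), pattern 3+3; mod 7: f = (x^6 + 4x^4 + 1), pattern 6; mod 17: f = (x + 2)(x + 15)(x^2 + 6)(x^2 + 12), pattern 2+2+1+1; mod 19: f = (x + 6)(x + 7)(x + 12)(x + 13)(x^2 + 6), pattern 2+1+1+1+1; mod 71: f = (x^2 + 40)(x^2 + 45)(x^2 + 54), pattern 2+2+2. No other pattern occurs in this range, so the set of observed cycle types is {3+3, 6, 2+2+1+1, 2+1+1+1+1, 2+2+2}. The candidates containing elements of all these cycle types are A_4 x C_2 (6T6) of order 24, S_4 x C_2 (6T11) of order 48, (S_3 x S_3) : C_2 (6T13) of order 72, S_6 (6T16) of order 720; the others are excluded. The observed types are precisely the cycle types that occur in A_4 x C_2 (6T6) (apart from the identity). Each of the other remaining candidates has further cycle types, and by the Chebotarev density theorem the matching factorization patterns would occur for a proportion of primes equal to their share of the group: S_4 x C_2 (6T11) additionally contains elements of type 4+2, 4+1+1 (12 of its 48 elements, about 25% of primes); (S_3 x S_3) : C_2 (6T13) additionally contains elements of type 4+2, 3+2+1, 3+1+1+1 (34 of its 72 elements, about 47% of primes); S_6 (6T16) additionally contains elements of type 5+1, 4+2, 4+1+1, 3+2+1, 3+1+1+1 (484 of its 720 elements, about 67% of primes). None of the 33 primes tested shows any such pattern (for each of these groups the chance of that is below 10^-4), which rules them out. Hence G = A_4 x C_2 (6T6), of order 24.

6T6: A_4 x C_2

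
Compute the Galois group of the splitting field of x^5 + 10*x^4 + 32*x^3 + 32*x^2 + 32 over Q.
S_5

The polynomial f is an irreducible quintic over Q, so G = Gal(f/Q) is a transitive subgroup of S_5: one of C_5 (5T1, order 5), D_5 (5T2, order 10), F_20 (5T3, order 20), A_5 (5T4, order 60) or S_5 (5T5, order 120). The discriminant of f is 3008364544, which is not a perfect square, so G is not contained in A_5. The transitive groups of degree 5 not contained in A_5 are: F_20 (5T3, order 20), S_5 (5T5, order 120). By Dedekind's theorem, for a prime p not dividing disc(f) the degrees of the irreducible factors of f mod p form the cycle type of an element of G. Factoring f modulo the 3 such primes p <= 7 (skipping 2, which divides the discriminant), each new pattern first appears at: mod 3: f = (x^5 + x^4 + 2x^3 + 2x^2 + 2), pattern 5; mod 7: f = (x^2 + x + 6)(x^3 + 2x^2 + 3x + 3), pattern 3+2. No other pattern occurs in this range, so the set of observed cycle types is {5, 3+2}. Among the candidates above, the only group containing elements of all these cycle types is S_5 (5T5) — F_20 (5T3) lacks at least one of them. Hence G = S_5 (5T5), of order 120.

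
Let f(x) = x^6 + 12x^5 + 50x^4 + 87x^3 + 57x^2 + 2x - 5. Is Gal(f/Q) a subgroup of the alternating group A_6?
The polynomial is irreducible of degree 6 over Q. Its discriminant is 30991489 = 5567^2, a perfect square. A Galois group lies in the alternating group exactly when the discriminant is a square in Q, so the Galois group (PSL(2,5)) is contained in A_6.

Yes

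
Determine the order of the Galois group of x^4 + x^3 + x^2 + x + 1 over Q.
4

The degree of the splitting field over Q equals the order of the Galois group, so first determine the group. The polynomial is an irreducible quartic over Q and its discriminant is 125, which is not a perfect square, so the Galois group is not contained in A_4. The resolvent cubic y^3 - y^2 - 3*y + 2 has exactly one rational root, so the Galois group is C_4 or D_4. The quartic becomes reducible over Q(sqrt(disc)), so the group is C_4. The Galois group C_4 (4T1) has order 4, so the splitting field has degree 4 over Q.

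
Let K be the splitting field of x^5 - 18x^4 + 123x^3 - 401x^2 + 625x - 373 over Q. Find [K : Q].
5

The degree of the splitting field over Q equals the order of the Galois group, so first determine the group. The polynomial f is an irreducible quintic over Q, so G = Gal(f/Q) is a transitive subgroup of S_5: one of C_5 (5T1, order 5), D_5 (5T2, order 10), F_20 (5T3, order 20), A_5 (5T4, order 60) or S_5 (5T5, order 120). The discriminant of f is 14641 = 121^2, a perfect square, so G is contained in A_5. The transitive groups of degree 5 contained in A_5 are: C_5 (5T1, order 5), D_5 (5T2, order 10), A_5 (5T4, order 60). By Dedekind's theorem, for a prime p not dividing disc(f) the degrees of the irreducible factors of f mod p form the cycle type of an element of G. Factoring f modulo the 14 such primes p <= 47 (skipping 11, which divides the discriminant), each new pattern first appears at: mod 2: f = (x^5 + x^3 + x^2 + x + 1), pattern 5; mod 23: f = (x + 1)(x + 2)(x + 3)(x + 4)(x + 18), pattern 1+1+1+1+1. No other pattern occurs in this range, so the set of observed cycle types is {5, 1+1+1+1+1}. The candidates containing elements of all these cycle types are C_5 (5T1) of order 5, D_5 (5T2) of order 10, A_5 (5T4) of order 60; the others are excluded. The observed types are precisely the cycle types that occur in C_5 (5T1). Each of the other remaining candidates has further cycle types, and by the Chebotarev density theorem the matching factorization patterns would occur for a proportion of primes equal to their share of the group: D_5 (5T2) additionally contains elements of type 2+2+1 (5 of its 10 elements, about 50% of primes); A_5 (5T4) additionally contains elements of type 3+1+1, 2+2+1 (35 of its 60 elements, about 58% of primes). None of the 14 primes tested shows any such pattern (for each of these groups the chance of that is below 10^-4), which rules them out. Hence G = C_5 (5T1), of order 5. The Galois group C_5 (5T1) has order 5, so the splitting field has degree 5 over Q.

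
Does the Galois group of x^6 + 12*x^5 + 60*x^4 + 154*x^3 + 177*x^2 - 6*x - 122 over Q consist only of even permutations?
No

The polynomial is irreducible of degree 6 over Q. Its discriminant is 304930925568, which is not a perfect square. A Galois group lies in the alternating group exactly when the discriminant is a square in Q, so the Galois group (D_6) is not contained in A_6.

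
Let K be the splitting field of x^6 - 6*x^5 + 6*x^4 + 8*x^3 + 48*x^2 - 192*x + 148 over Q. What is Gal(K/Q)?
The polynomial f is an irreducible sextic over Q, so G = Gal(f/Q) is one of the 16 transitive subgroups 6T1, ..., 6T16 of S_6. The discriminant of f is 24744049164288, which is not a perfect square, so G is not contained in A_6. The transitive groups of degree 6 not contained in A_6 are: C_6 (6T1, order 6), S_3 (6T2, order 6), D_6 (6T3, order 12), C_3 x S_3 (6T5, order 18), A_4 x C_2 (6T6, order 24), S_4 (6T8, order 24), S_3 x S_3 (6T9, order 36), S_4 x C_2 (6T11, order 48), (S_3 x S_3) : C_2 (6T13, order 72), PGL(2,5) (6T14, order 120), S_6 (6T16, order 720). By Dedekind's theorem, for a prime p not dividing disc(f) the degrees of the irreducible factors of f mod p form the cycle type of an element of G. Factoring f modulo the 23 such primes p <= 97 (skipping 2, 3, which divide the discriminant), each new pattern first appears at: mod 5: f = (x^6 + 4x^5 + x^4 + 3x^3 + 3x^2 + 3x + 3), pattern 6; mod 11: f = (x + 2)(x + 6)(x^2 + 2x + 5)(x^2 + 6x + 1), pattern 2+2+1+1; mod 13: f = (x + 4)(x + 6)(x + 12)(x^3 + 11x^2 + 10x + 9), pattern 3+1+1+1; mod 31: f = (x^2 + x + 24)(x^2 + 11x + 26)(x^2 + 13x + 6), pattern 2+2+2; mod 97: f = (x^3 + 27x^2 + 49x + 26)(x^3 + 64x^2 + 72x + 43), pattern 3+3. No other pattern occurs in this range, so the set of observed cycle types is {6, 2+2+1+1, 3+1+1+1, 2+2+2, 3+3}. The candidates containing elements of all these cycle types are S_3 x S_3 (6T9) of order 36, (S_3 x S_3) : C_2 (6T13) of order 72, S_6 (6T16) of order 720; the others are excluded. The observed types are precisely the cycle types that occur in S_3 x S_3 (6T9) (apart from the identity). Each of the other remaining candidates has further cycle types, and by the Chebotarev density theorem the matching factorization patterns would occur for a proportion of primes equal to their share of the group: (S_3 x S_3) : C_2 (6T13) additionally contains elements of type 4+2, 3+2+1, 2+1+1+1+1 (36 of its 72 elements, about 50% of primes); S_6 (6T16) additionally contains elements of type 5+1, 4+2, 4+1+1, 3+2+1, 2+1+1+1+1 (459 of its 720 elements, about 64% of primes). None of the 23 primes tested shows any such pattern (for each of these groups the chance of that is below 10^-4), which rules them out. Hence G = S_3 x S_3 (6T9), of order 36.

S_3 x S_3 (also written G36-)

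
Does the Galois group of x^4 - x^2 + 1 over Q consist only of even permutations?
Yes

The polynomial is irreducible of degree 4 over Q. Its discriminant is 144 = 12^2, a perfect square. A Galois group lies in the alternating group exactly when the discriminant is a square in Q, so the Galois group (V_4) is contained in A_4.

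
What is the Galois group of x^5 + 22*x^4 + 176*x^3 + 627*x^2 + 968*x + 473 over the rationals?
The polynomial f is an irreducible quintic over Q, so G = Gal(f/Q) is a transitive subgroup of S_5: one of C_5 (5T1, order 5), D_5 (5T2, order 10), F_20 (5T3, order 20), A_5 (5T4, order 60) or S_5 (5T5, order 120). The discriminant of f is 115971361 = 10769^2, a perfect square, so G is contained in A_5. The transitive groups of degree 5 contained in A_5 are: C_5 (5T1, order 5), D_5 (5T2, order 10), A_5 (5T4, order 60). By Dedekind's theorem, for a prime p not dividing disc(f) the degrees of the irreducible factors of f mod p form the cycle type of an element of G. Factoring f modulo the 14 such primes p <= 47 (skipping 11, which divides the discriminant), each new pattern first appears at: mod 2: f = (x^5 + x^2 + 1), pattern 5; mod 23: f = (x + 1)(x + 4)(x + 10)(x + 14)(x + 16), pattern 1+1+1+1+1. No other pattern occurs in this range, so the set of observed cycle types is {5, 1+1+1+1+1}. The candidates containing elements of all these cycle types are C_5 (5T1) of order 5, D_5 (5T2) of order 10, A_5 (5T4) of order 60; the others are excluded. The observed types are precisely the cycle types that occur in C_5 (5T1). Each of the other remaining candidates has further cycle types, and by the Chebotarev density theorem the matching factorization patterns would occur for a proportion of primes equal to their share of the group: D_5 (5T2) additionally contains elements of type 2+2+1 (5 of its 10 elements, about 50% of primes); A_5 (5T4) additionally contains elements of type 3+1+1, 2+2+1 (35 of its 60 elements, about 58% of primes). None of the 14 primes tested shows any such pattern (for each of these groups the chance of that is below 10^-4), which rules them out. Hence G = C_5 (5T1), of order 5.

C_5 (also written C5)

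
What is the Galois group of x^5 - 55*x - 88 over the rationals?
5T4: A_5

The polynomial f is an irreducible quintic over Q, so G = Gal(f/Q) is a transitive subgroup of S_5: one of C_5 (5T1, order 5), D_5 (5T2, order 10), F_20 (5T3, order 20), A_5 (5T4, order 60) or S_5 (5T5, order 120). The discriminant of f is 58564000000 = 242000^2, a perfect square, so G is contained in A_5. The transitive groups of degree 5 contained in A_5 are: C_5 (5T1, order 5), D_5 (5T2, order 10), A_5 (5T4, order 60). By Dedekind's theorem, for a prime p not dividing disc(f) the degrees of the irreducible factors of f mod p form the cycle type of an element of G. Factoring f modulo the 3 such primes p <= 13 (skipping 2, 5, 11, which divide the discriminant), each new pattern first appears at: mod 3: f = (x^5 + 2x + 2), pattern 5; mod 13: f = (x + 5)(x + 7)(x^3 + x^2 + 5x + 9), pattern 3+1+1. No other pattern occurs in this range, so the set of observed cycle types is {5, 3+1+1}. Among the candidates above, the only group containing elements of all these cycle types is A_5 (5T4) — each of C_5 (5T1), D_5 (5T2) lacks at least one of them. Hence G = A_5 (5T4), of order 60.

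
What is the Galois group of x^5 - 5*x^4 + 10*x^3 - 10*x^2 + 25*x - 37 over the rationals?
The polynomial f is an irreducible quintic over Q, so G = Gal(f/Q) is a transitive subgroup of S_5: one of C_5 (5T1, order 5), D_5 (5T2, order 10), F_20 (5T3, order 20), A_5 (5T4, order 60) or S_5 (5T5, order 120). The discriminant of f is 1024000000 = 32000^2, a perfect square, so G is contained in A_5. The transitive groups of degree 5 contained in A_5 are: C_5 (5T1, order 5), D_5 (5T2, order 10), A_5 (5T4, order 60). By Dedekind's theorem, for a prime p not dividing disc(f) the degrees of the irreducible factors of f mod p form the cycle type of an element of G. Factoring f modulo the 2 such primes p <= 7 (skipping 2, 5, which divide the discriminant), each new pattern first appears at: mod 3: f = (x^5 + x^4 + x^3 + 2x^2 + x + 2), pattern 5; mod 7: f = (x + 3)(x + 4)(x^3 + 2x^2 + 5x + 1), pattern 3+1+1. No other pattern occurs in this range, so the set of observed cycle types is {5, 3+1+1}. Among the candidates above, the only group containing elements of all these cycle types is A_5 (5T4) — each of C_5 (5T1), D_5 (5T2) lacks at least one of them. Hence G = A_5 (5T4), of order 60.

5T4: A_5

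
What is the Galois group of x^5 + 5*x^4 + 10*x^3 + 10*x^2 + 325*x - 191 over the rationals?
5T4: A_5

The polynomial f is an irreducible quintic over Q, so G = Gal(f/Q) is a transitive subgroup of S_5: one of C_5 (5T1, order 5), D_5 (5T2, order 10), F_20 (5T3, order 20), A_5 (5T4, order 60) or S_5 (5T5, order 120). The discriminant of f is 1073741824000000 = 32768000^2, a perfect square, so G is contained in A_5. The transitive groups of degree 5 contained in A_5 are: C_5 (5T1, order 5), D_5 (5T2, order 10), A_5 (5T4, order 60). By Dedekind's theorem, for a prime p not dividing disc(f) the degrees of the irreducible factors of f mod p form the cycle type of an element of G. Factoring f modulo the 2 such primes p <= 7 (skipping 2, 5, which divide the discriminant), each new pattern first appears at: mod 3: f = (x^5 + 2x^4 + x^3 + x^2 + x + 1), pattern 5; mod 7: f = (x + 2)(x + 4)(x^3 + 6x^2 + x + 5), pattern 3+1+1. No other pattern occurs in this range, so the set of observed cycle types is {5, 3+1+1}. Among the candidates above, the only group containing elements of all these cycle types is A_5 (5T4) — each of C_5 (5T1), D_5 (5T2) lacks at least one of them. Hence G = A_5 (5T4), of order 60.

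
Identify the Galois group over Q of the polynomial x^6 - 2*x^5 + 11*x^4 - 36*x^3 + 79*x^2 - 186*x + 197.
C_6, the cyclic group of order 6

The polynomial f is an irreducible sextic over Q, so G = Gal(f/Q) is one of the 16 transitive subgroups 6T1, ..., 6T16 of S_6. The discriminant of f is -1154968245501952, which is not a perfect square, so G is not contained in A_6. The transitive groups of degree 6 not contained in A_6 are: C_6 (6T1, order 6), S_3 (6T2, order 6), D_6 (6T3, order 12), C_3 x S_3 (6T5, order 18), A_4 x C_2 (6T6, order 24), S_4 (6T8, order 24), S_3 x S_3 (6T9, order 36), S_4 x C_2 (6T11, order 48), (S_3 x S_3) : C_2 (6T13, order 72), PGL(2,5) (6T14, order 120), S_6 (6T16, order 720). By Dedekind's theorem, for a prime p not dividing disc(f) the degrees of the irreducible factors of f mod p form the cycle type of an element of G. Factoring f modulo the 37 such primes p <= 167 (skipping 2, 7, which divide the discriminant), each new pattern first appears at: mod 3: f = (x^6 + x^5 + 2x^4 + x^2 + 2), pattern 6; mod 11: f = (x^3 + 10x^2 + x + 2)(x^3 + 10x^2 + 9x + 5), pattern 3+3; mod 13: f = (x^2 + x + 8)(x^2 + 3x + 10)(x^2 + 7x + 1), pattern 2+2+2; mod 29: f = (x + 8)(x + 11)(x + 19)(x + 24)(x + 25)(x + 27), pattern 1+1+1+1+1+1. No other pattern occurs in this range, so the set of observed cycle types is {6, 3+3, 2+2+2, 1+1+1+1+1+1}. The candidates containing elements of all these cycle types are C_6 (6T1) of order 6, D_6 (6T3) of order 12, C_3 x S_3 (6T5) of order 18, A_4 x C_2 (6T6) of order 24, S_3 x S_3 (6T9) of order 36, S_4 x C_2 (6T11) of order 48, (S_3 x S_3) : C_2 (6T13) of order 72, PGL(2,5) (6T14) of order 120, S_6 (6T16) of order 720; the others are excluded. The observed types are precisely the cycle types that occur in C_6 (6T1). Each of the other remaining candidates has further cycle types, and by the Chebotarev density theorem the matching factorization patterns would occur for a proportion of primes equal to their share of the group: D_6 (6T3) additionally contains elements of type 2+2+1+1 (3 of its 12 elements, about 25% of primes); C_3 x S_3 (6T5) additionally contains elements of type 3+1+1+1 (4 of its 18 elements, about 22% of primes); A_4 x C_2 (6T6) additionally contains elements of type 2+2+1+1, 2+1+1+1+1 (6 of its 24 elements, about 25% of primes); S_3 x S_3 (6T9) additionally contains elements of type 3+1+1+1, 2+2+1+1 (13 of its 36 elements, about 36% of primes); S_4 x C_2 (6T11) additionally contains elements of type 4+2, 4+1+1, 2+2+1+1, 2+1+1+1+1 (24 of its 48 elements, about 50% of primes); (S_3 x S_3) : C_2 (6T13) additionally contains elements of type 4+2, 3+2+1, 3+1+1+1, 2+2+1+1, 2+1+1+1+1 (49 of its 72 elements, about 68% of primes); PGL(2,5) (6T14) additionally contains elements of type 5+1, 4+1+1, 2+2+1+1 (69 of its 120 elements, about 58% of primes); S_6 (6T16) additionally contains elements of type 5+1, 4+2, 4+1+1, 3+2+1, 3+1+1+1, 2+2+1+1, 2+1+1+1+1 (544 of its 720 elements, about 76% of primes). None of the 37 primes tested shows any such pattern (for each of these groups the chance of that is below 10^-4), which rules them out. Hence G = C_6 (6T1), of order 6.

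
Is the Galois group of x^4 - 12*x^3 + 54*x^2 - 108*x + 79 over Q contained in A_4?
The polynomial is irreducible of degree 4 over Q. Its discriminant is -2048, which is not a perfect square. A Galois group lies in the alternating group exactly when the discriminant is a square in Q, so the Galois group (D_4) is not contained in A_4.

No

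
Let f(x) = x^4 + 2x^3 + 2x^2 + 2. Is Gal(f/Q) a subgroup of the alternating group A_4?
Yes

The polynomial is irreducible of degree 4 over Q. Its discriminant is 3136 = 56^2, a perfect square. A Galois group lies in the alternating group exactly when the discriminant is a square in Q, so the Galois group (A_4) is contained in A_4.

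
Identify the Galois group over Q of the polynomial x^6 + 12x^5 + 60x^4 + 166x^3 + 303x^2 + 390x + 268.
The polynomial f is an irreducible sextic over Q, so G = Gal(f/Q) is one of the 16 transitive subgroups 6T1, ..., 6T16 of S_6. The discriminant of f is -1160950579200, which is not a perfect square, so G is not contained in A_6. The transitive groups of degree 6 not contained in A_6 are: C_6 (6T1, order 6), S_3 (6T2, order 6), D_6 (6T3, order 12), C_3 x S_3 (6T5, order 18), A_4 x C_2 (6T6, order 24), S_4 (6T8, order 24), S_3 x S_3 (6T9, order 36), S_4 x C_2 (6T11, order 48), (S_3 x S_3) : C_2 (6T13, order 72), PGL(2,5) (6T14, order 120), S_6 (6T16, order 720). By Dedekind's theorem, for a prime p not dividing disc(f) the degrees of the irreducible factors of f mod p form the cycle type of an element of G. Factoring f modulo the 23 such primes p <= 101 (skipping 2, 3, 5, which divide the discriminant), each new pattern first appears at: mod 7: f = (x^3 + 6x^2 + 4x + 4)(x^3 + 6x^2 + 6x + 4), pattern 3+3; mod 11: f = (x^2 + 9)(x^2 + 2x + 5)(x^2 + 10x + 4), pattern 2+2+2; mod 61: f = (x + 26)(x + 28)(x + 45)(x + 49)(x + 51)(x + 57), pattern 1+1+1+1+1+1. No other pattern occurs in this range, so the set of observed cycle types is {3+3, 2+2+2, 1+1+1+1+1+1}. The candidates containing elements of all these cycle types are C_6 (6T1) of order 6, S_3 (6T2) of order 6, D_6 (6T3) of order 12, C_3 x S_3 (6T5) of order 18, A_4 x C_2 (6T6) of order 24, S_4 (6T8) of order 24, S_3 x S_3 (6T9) of order 36, S_4 x C_2 (6T11) of order 48, (S_3 x S_3) : C_2 (6T13) of order 72, PGL(2,5) (6T14) of order 120, S_6 (6T16) of order 720; the others are excluded. The observed types are precisely the cycle types that occur in S_3 (6T2). Each of the other remaining candidates has further cycle types, and by the Chebotarev density theorem the matching factorization patterns would occur for a proportion of primes equal to their share of the group: C_6 (6T1) additionally contains elements of type 6 (2 of its 6 elements, about 33% of primes); D_6 (6T3) additionally contains elements of type 6, 2+2+1+1 (5 of its 12 elements, about 42% of primes); C_3 x S_3 (6T5) additionally contains elements of type 6, 3+1+1+1 (10 of its 18 elements, about 56% of primes); A_4 x C_2 (6T6) additionally contains elements of type 6, 2+2+1+1, 2+1+1+1+1 (14 of its 24 elements, about 58% of primes); S_4 (6T8) additionally contains elements of type 4+1+1, 2+2+1+1 (9 of its 24 elements, about 38% of primes); S_3 x S_3 (6T9) additionally contains elements of type 6, 3+1+1+1, 2+2+1+1 (25 of its 36 elements, about 69% of primes); S_4 x C_2 (6T11) additionally contains elements of type 6, 4+2, 4+1+1, 2+2+1+1, 2+1+1+1+1 (32 of its 48 elements, about 67% of primes); (S_3 x S_3) : C_2 (6T13) additionally contains elements of type 6, 4+2, 3+2+1, 3+1+1+1, 2+2+1+1, 2+1+1+1+1 (61 of its 72 elements, about 85% of primes); PGL(2,5) (6T14) additionally contains elements of type 6, 5+1, 4+1+1, 2+2+1+1 (89 of its 120 elements, about 74% of primes); S_6 (6T16) additionally contains elements of type 6, 5+1, 4+2, 4+1+1, 3+2+1, 3+1+1+1, 2+2+1+1, 2+1+1+1+1 (664 of its 720 elements, about 92% of primes). None of the 23 primes tested shows any such pattern (for each of these groups the chance of that is below 10^-4), which rules them out. Hence G = S_3 (6T2), of order 6.

S_3 (order 6)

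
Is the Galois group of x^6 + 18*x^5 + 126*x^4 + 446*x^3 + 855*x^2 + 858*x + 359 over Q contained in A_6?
No

The polynomial is irreducible of degree 6 over Q. Its discriminant is -151585344, which is not a perfect square. A Galois group lies in the alternating group exactly when the discriminant is a square in Q, so the Galois group (A_4 x C_2) is not contained in A_6.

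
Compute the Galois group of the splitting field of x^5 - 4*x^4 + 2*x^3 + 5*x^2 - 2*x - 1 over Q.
The polynomial f is an irreducible quintic over Q, so G = Gal(f/Q) is a transitive subgroup of S_5: one of C_5 (5T1, order 5), D_5 (5T2, order 10), F_20 (5T3, order 20), A_5 (5T4, order 60) or S_5 (5T5, order 120). The discriminant of f is 14641 = 121^2, a perfect square, so G is contained in A_5. The transitive groups of degree 5 contained in A_5 are: C_5 (5T1, order 5), D_5 (5T2, order 10), A_5 (5T4, order 60). By Dedekind's theorem, for a prime p not dividing disc(f) the degrees of the irreducible factors of f mod p form the cycle type of an element of G. Factoring f modulo the 14 such primes p <= 47 (skipping 11, which divides the discriminant), each new pattern first appears at: mod 2: f = (x^5 + x^2 + 1), pattern 5; mod 23: f = (x + 8)(x + 11)(x + 12)(x + 16)(x + 18), pattern 1+1+1+1+1. No other pattern occurs in this range, so the set of observed cycle types is {5, 1+1+1+1+1}. The candidates containing elements of all these cycle types are C_5 (5T1) of order 5, D_5 (5T2) of order 10, A_5 (5T4) of order 60; the others are excluded. The observed types are precisely the cycle types that occur in C_5 (5T1). Each of the other remaining candidates has further cycle types, and by the Chebotarev density theorem the matching factorization patterns would occur for a proportion of primes equal to their share of the group: D_5 (5T2) additionally contains elements of type 2+2+1 (5 of its 10 elements, about 50% of primes); A_5 (5T4) additionally contains elements of type 3+1+1, 2+2+1 (35 of its 60 elements, about 58% of primes). None of the 14 primes tested shows any such pattern (for each of these groups the chance of that is below 10^-4), which rules them out. Hence G = C_5 (5T1), of order 5.

C_5, the cyclic group of order 5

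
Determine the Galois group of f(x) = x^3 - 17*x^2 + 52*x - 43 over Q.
The polynomial is an irreducible cubic over Q and its discriminant is 8281 = 91^2, a perfect square. For an irreducible cubic, a square discriminant forces the Galois group to be A_3, the cyclic group of order 3.

3T1: C_3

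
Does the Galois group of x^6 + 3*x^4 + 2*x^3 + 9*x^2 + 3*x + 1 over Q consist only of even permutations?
The polynomial is irreducible of degree 6 over Q. Its discriminant is -129140163, which is not a perfect square. A Galois group lies in the alternating group exactly when the discriminant is a square in Q, so the Galois group (C_6) is not contained in A_6.

No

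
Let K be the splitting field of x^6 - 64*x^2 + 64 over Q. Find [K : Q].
48

The degree of the splitting field over Q equals the order of the Galois group, so first determine the group. The polynomial f is an irreducible sextic over Q, so G = Gal(f/Q) is one of the 16 transitive subgroups 6T1, ..., 6T16 of S_6. The discriminant of f is -3603718079512576, which is not a perfect square, so G is not contained in A_6. The transitive groups of degree 6 not contained in A_6 are: C_6 (6T1, order 6), S_3 (6T2, order 6), D_6 (6T3, order 12), C_3 x S_3 (6T5, order 18), A_4 x C_2 (6T6, order 24), S_4 (6T8, order 24), S_3 x S_3 (6T9, order 36), S_4 x C_2 (6T11, order 48), (S_3 x S_3) : C_2 (6T13, order 72), PGL(2,5) (6T14, order 120), S_6 (6T16, order 720). By Dedekind's theorem, for a prime p not dividing disc(f) the degrees of the irreducible factors of f mod p form the cycle type of an element of G. Factoring f modulo the 67 such primes p <= 347 (skipping 2, 229, which divide the discriminant), each new pattern first appears at: mod 3: f = (x^6 + 2x^2 + 1), pattern 6; mod 5: f = (x^3 + x^2 + 3x + 4)(x^3 + 4x^2 + 3x + 1), pattern 3+3; mod 7: f = (x + 3)(x + 4)(x^4 + 2x^2 + 3), pattern 4+1+1; mod 13: f = (x^2 + 7)(x^4 + 6x^2 + 11), pattern 4+2; mod 23: f = (x^2 + 2)(x^2 + 10x + 3)(x^2 + 13x + 3), pattern 2+2+2; mod 29: f = (x + 9)(x + 20)(x^2 + 2x + 28)(x^2 + 27x + 28), pattern 2+2+1+1; mod 193: f = (x + 5)(x + 12)(x + 88)(x + 105)(x + 181)(x + 188), pattern 1+1+1+1+1+1; mod 347: f = (x + 6)(x + 45)(x + 302)(x + 341)(x^2 + 326), pattern 2+1+1+1+1. No other pattern occurs in this range, so the set of observed cycle types is {6, 3+3, 4+1+1, 4+2, 2+2+2, 2+2+1+1, 1+1+1+1+1+1, 2+1+1+1+1}. The candidates containing elements of all these cycle types are S_4 x C_2 (6T11) of order 48, S_6 (6T16) of order 720; the others are excluded. The observed types are precisely the cycle types that occur in S_4 x C_2 (6T11). Each of the other remaining candidates has further cycle types, and by the Chebotarev density theorem the matching factorization patterns would occur for a proportion of primes equal to their share of the group: S_6 (6T16) additionally contains elements of type 5+1, 3+2+1, 3+1+1+1 (304 of its 720 elements, about 42% of primes). None of the 67 primes tested shows any such pattern (for each of these groups the chance of that is below 10^-4), which rules them out. Hence G = S_4 x C_2 (6T11), of order 48. The Galois group S_4 x C_2 (6T11) has order 48, so the splitting field has degree 48 over Q.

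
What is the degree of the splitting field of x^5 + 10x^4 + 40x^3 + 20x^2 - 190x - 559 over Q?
The degree of the splitting field over Q equals the order of the Galois group, so first determine the group. The polynomial f is an irreducible quintic over Q, so G = Gal(f/Q) is a transitive subgroup of S_5: one of C_5 (5T1, order 5), D_5 (5T2, order 10), F_20 (5T3, order 20), A_5 (5T4, order 60) or S_5 (5T5, order 120). The discriminant of f is 26703027253125, which is not a perfect square, so G is not contained in A_5. The transitive groups of degree 5 not contained in A_5 are: F_20 (5T3, order 20), S_5 (5T5, order 120). By Dedekind's theorem, for a prime p not dividing disc(f) the degrees of the irreducible factors of f mod p form the cycle type of an element of G. Factoring f modulo the 18 such primes p <= 71 (skipping 3, 5, which divide the discriminant), each new pattern first appears at: mod 2: f = (x + 1)(x^4 + x^3 + x^2 + x + 1), pattern 4+1; mod 11: f = (x^5 + 10x^4 + 7x^3 + 9x^2 + 8x + 2), pattern 5; mod 19: f = (x + 1)(x^2 + 14x + 9)(x^2 + 14x + 16), pattern 2+2+1; mod 41: f = (x + 5)(x + 28)(x + 30)(x + 34)(x + 36), pattern 1+1+1+1+1. No other pattern occurs in this range, so the set of observed cycle types is {4+1, 5, 2+2+1, 1+1+1+1+1}. The candidates containing elements of all these cycle types are F_20 (5T3) of order 20, S_5 (5T5) of order 120; the others are excluded. The observed types are precisely the cycle types that occur in F_20 (5T3). Each of the other remaining candidates has further cycle types, and by the Chebotarev density theorem the matching factorization patterns would occur for a proportion of primes equal to their share of the group: S_5 (5T5) additionally contains elements of type 3+2, 3+1+1, 2+1+1+1 (50 of its 120 elements, about 42% of primes). None of the 18 primes tested shows any such pattern (for each of these groups the chance of that is below 10^-4), which rules them out. Hence G = F_20 (5T3), of order 20. The Galois group F_20 (5T3) has order 20, so the splitting field has degree 20 over Q.

20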